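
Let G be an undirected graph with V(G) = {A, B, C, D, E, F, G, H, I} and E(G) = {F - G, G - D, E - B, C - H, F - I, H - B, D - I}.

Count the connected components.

From A: component {A}.
From B: component {B, C, E, H}.
From D: component {D, F, G, I}.
That's 3 components.

3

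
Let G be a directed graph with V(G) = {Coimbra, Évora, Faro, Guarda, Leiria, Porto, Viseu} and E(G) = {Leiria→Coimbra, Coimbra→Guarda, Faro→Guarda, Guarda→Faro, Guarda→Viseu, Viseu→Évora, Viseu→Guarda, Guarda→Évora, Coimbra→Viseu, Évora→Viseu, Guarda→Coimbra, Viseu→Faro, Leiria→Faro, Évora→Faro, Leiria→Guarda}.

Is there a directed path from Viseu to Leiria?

Explore from Viseu.
Distance 1: reach Évora, Faro, Guarda.
Distance 2: reach Coimbra.
The search from Viseu is exhausted; no directed path reaches Leiria.

No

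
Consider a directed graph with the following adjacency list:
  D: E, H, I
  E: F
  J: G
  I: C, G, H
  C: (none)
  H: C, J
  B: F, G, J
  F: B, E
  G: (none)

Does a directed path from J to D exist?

Explore from J.
Distance 1: reach G.
The search from J is exhausted; no directed path reaches D.

No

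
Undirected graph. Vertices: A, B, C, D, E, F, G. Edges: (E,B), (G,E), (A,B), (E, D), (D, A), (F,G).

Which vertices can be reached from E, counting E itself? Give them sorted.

Start at E.
Its neighbours: B, D, G.
Then their neighbours: A, F.
Nothing further is reachable.

A, B, D, E, F, G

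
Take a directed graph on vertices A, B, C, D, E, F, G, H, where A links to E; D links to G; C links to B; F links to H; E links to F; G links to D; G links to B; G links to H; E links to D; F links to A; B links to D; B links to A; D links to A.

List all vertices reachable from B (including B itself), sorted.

A, B, D, E, F, G, H

Start at B.
Its neighbours: A, D.
Then their neighbours: E, G.
Then next layer: F, H.
Nothing further is reachable.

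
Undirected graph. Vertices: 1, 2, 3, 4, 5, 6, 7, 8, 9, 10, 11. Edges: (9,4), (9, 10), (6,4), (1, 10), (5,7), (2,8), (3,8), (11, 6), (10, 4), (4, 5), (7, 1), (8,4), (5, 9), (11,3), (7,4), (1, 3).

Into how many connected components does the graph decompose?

From 1: component {1, 2, 3, 4, 5, 6, 7, 8, 9, 10, 11}.
That's 1 component.

1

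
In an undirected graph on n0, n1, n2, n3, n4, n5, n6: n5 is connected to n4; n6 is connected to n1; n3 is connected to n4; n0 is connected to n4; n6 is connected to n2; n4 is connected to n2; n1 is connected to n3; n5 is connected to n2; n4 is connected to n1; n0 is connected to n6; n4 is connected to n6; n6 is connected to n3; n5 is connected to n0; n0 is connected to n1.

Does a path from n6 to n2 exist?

Yes

Explore from n6.
Distance 1: reach n0, n1, n2, n3, n4.
Found n2.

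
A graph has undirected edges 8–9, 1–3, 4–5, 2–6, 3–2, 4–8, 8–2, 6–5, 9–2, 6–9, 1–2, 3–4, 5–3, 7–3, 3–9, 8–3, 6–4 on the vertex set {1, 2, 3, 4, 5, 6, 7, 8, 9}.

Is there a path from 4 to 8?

Explore from 4.
Distance 1: reach 3, 5, 6, 8.
Found 8.

Yes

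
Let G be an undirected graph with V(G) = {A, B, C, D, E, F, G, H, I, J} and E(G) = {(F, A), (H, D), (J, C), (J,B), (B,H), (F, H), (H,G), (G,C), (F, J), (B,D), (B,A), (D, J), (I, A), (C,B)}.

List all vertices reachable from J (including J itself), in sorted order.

A, B, C, D, F, G, H, I, J

Start at J.
Its neighbours: B, C, D, F.
Then their neighbours: A, G, H.
Then next layer: I.
Nothing further is reachable.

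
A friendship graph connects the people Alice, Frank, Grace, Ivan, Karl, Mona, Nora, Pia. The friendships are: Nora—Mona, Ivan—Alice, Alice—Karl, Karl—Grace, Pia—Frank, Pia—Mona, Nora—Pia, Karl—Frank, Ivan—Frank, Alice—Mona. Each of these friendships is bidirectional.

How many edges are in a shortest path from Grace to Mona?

Distance 0: Grace.
Distance 1: Karl.
Distance 2: Alice, Frank.
Distance 3: Ivan, Mona, Pia — contains Mona.

3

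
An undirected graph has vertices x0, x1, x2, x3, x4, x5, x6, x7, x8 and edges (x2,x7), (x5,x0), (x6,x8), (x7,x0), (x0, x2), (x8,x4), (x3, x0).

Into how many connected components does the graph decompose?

3

From x0: component {x0, x2, x3, x5, x7}.
From x1: component {x1}.
From x4: component {x4, x6, x8}.
That's 3 components.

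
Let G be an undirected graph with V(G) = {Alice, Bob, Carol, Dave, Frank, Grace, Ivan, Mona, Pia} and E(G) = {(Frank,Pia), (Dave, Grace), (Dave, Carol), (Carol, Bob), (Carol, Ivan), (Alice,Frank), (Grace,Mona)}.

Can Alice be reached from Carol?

No

Explore from Carol.
Distance 1: reach Bob, Dave, Ivan.
Distance 2: reach Grace.
Distance 3: reach Mona.
The search is exhausted without reaching Alice; it lies in a different component.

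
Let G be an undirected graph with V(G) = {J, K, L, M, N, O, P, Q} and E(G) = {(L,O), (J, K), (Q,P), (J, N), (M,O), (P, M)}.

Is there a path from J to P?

No

Explore from J.
Distance 1: reach K, N.
The search is exhausted without reaching P; it lies in a different component.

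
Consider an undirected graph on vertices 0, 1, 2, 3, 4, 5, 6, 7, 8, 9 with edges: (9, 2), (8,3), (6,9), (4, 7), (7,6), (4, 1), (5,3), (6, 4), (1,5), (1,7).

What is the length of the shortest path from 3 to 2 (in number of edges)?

6

Distance 0: 3.
Distance 1: 5, 8.
Distance 2: 1.
Distance 3: 4, 7.
Distance 4: 6.
Distance 5: 9.
Distance 6: 2 — contains 2.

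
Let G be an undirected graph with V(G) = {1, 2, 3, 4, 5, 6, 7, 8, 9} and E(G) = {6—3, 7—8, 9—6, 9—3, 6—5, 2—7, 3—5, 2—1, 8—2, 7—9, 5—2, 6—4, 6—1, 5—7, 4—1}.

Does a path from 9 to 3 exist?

Yes

Explore from 9.
Distance 1: reach 3, 6, 7.
Found 3.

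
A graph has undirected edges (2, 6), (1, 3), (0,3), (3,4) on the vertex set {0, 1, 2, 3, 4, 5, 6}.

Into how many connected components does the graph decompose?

From 0: component {0, 1, 3, 4}.
From 2: component {2, 6}.
From 5: component {5}.
That's 3 components.

3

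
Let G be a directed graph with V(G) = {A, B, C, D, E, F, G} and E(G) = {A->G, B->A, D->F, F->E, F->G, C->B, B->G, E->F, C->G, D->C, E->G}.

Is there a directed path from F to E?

Explore from F.
Distance 1: reach E, G.
Found E.

Yes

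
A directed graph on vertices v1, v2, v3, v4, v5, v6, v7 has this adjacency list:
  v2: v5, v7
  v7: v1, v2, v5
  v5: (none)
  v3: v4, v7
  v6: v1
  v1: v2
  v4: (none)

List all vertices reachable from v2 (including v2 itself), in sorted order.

v1, v2, v5, v7

Start at v2.
Its neighbours: v5, v7.
Then their neighbours: v1.
Nothing further is reachable.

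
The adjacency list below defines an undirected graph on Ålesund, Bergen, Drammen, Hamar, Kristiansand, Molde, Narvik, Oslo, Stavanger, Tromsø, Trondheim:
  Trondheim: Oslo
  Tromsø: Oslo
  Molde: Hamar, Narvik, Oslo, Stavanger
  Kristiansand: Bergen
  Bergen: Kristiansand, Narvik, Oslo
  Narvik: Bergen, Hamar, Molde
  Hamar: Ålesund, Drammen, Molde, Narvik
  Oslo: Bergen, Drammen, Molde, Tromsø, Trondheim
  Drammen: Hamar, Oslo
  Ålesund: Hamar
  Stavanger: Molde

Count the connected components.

1

From Ålesund: component {Ålesund, Bergen, Drammen, Hamar, Kristiansand, Molde, Narvik, Oslo, Stavanger, Tromsø, Trondheim}.
That's 1 component.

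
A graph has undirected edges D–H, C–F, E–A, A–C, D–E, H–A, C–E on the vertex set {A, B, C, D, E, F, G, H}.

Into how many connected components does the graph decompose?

From A: component {A, C, D, E, F, H}.
From B: component {B}.
From G: component {G}.
That's 3 components.

3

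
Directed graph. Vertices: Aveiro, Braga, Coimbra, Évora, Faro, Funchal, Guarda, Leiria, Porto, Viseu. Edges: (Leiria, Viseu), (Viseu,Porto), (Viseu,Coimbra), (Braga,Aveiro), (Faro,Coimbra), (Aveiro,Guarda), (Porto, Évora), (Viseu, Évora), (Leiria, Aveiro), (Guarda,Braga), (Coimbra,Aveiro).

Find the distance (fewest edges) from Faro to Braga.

4

Distance 0: Faro.
Distance 1: Coimbra.
Distance 2: Aveiro.
Distance 3: Guarda.
Distance 4: Braga — contains Braga.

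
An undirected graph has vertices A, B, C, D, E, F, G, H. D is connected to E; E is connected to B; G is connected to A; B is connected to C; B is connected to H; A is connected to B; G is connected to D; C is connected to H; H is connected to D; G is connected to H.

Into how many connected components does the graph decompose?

From A: component {A, B, C, D, E, G, H}.
From F: component {F}.
That's 2 components.

2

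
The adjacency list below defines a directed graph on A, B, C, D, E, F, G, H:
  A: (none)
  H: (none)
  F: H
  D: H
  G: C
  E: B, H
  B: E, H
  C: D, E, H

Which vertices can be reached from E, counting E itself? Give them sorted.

Start at E.
Its neighbours: B, H.
Nothing further is reachable.

B, E, H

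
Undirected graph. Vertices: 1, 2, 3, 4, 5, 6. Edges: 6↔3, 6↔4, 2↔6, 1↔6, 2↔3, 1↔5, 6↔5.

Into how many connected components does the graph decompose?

From 1: component {1, 2, 3, 4, 5, 6}.
That's 1 component.

1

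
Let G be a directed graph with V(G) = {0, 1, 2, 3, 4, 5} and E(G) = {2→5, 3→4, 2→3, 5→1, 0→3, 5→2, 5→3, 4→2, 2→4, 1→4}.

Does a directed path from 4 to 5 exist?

Yes

Explore from 4.
Distance 1: reach 2.
Distance 2: reach 3, 5.
Found 5.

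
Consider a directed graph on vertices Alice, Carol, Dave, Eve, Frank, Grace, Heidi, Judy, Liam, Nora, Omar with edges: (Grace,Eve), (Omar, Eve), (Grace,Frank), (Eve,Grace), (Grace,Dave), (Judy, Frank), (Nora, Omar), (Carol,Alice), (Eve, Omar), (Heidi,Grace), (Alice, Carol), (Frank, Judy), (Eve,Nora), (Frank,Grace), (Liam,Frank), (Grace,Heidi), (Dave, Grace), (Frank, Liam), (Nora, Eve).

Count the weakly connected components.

From Alice: component {Alice, Carol}.
From Dave: component {Dave, Eve, Frank, Grace, Heidi, Judy, Liam, Nora, Omar}.
That's 2 components.

2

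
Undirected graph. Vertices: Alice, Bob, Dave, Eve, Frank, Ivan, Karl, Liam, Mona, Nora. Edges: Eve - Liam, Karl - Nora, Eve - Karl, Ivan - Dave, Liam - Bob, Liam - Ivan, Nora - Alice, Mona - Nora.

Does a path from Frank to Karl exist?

Frank has no edges, so nothing is reachable from it.

No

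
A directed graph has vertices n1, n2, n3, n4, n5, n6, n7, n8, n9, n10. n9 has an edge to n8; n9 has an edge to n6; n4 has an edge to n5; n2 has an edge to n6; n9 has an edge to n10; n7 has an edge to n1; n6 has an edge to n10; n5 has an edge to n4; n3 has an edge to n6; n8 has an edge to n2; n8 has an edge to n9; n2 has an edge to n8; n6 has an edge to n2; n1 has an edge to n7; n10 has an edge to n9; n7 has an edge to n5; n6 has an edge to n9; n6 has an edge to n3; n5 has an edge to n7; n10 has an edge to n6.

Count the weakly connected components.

From n1: component {n1, n4, n5, n7}.
From n2: component {n2, n3, n6, n8, n9, n10}.
That's 2 components.

2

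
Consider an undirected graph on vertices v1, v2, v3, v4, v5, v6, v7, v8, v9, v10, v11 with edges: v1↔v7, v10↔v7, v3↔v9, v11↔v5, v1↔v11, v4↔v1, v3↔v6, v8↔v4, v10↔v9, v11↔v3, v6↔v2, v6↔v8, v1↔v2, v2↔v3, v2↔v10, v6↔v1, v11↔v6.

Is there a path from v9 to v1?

Explore from v9.
Distance 1: reach v3, v10.
Distance 2: reach v2, v6, v7, v11.
Distance 3: reach v1, v5, v8.
Found v1.

Yes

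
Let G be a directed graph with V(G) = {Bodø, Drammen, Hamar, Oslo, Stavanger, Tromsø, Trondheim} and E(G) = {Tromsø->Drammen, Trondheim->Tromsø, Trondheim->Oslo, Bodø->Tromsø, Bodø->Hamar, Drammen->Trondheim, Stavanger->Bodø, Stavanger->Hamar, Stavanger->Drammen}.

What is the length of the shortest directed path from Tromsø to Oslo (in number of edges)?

3

Distance 0: Tromsø.
Distance 1: Drammen.
Distance 2: Trondheim.
Distance 3: Oslo — contains Oslo.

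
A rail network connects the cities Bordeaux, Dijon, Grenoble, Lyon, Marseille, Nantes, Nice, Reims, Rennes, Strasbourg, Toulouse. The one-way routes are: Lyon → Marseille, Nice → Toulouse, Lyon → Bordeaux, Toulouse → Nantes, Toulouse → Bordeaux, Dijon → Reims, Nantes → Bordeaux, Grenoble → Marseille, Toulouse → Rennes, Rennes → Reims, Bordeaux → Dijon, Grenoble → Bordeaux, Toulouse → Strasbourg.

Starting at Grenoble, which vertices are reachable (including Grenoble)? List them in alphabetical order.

Bordeaux, Dijon, Grenoble, Marseille, Reims

Start at Grenoble.
Its neighbours: Bordeaux, Marseille.
Then their neighbours: Dijon.
Then next layer: Reims.
Nothing further is reachable.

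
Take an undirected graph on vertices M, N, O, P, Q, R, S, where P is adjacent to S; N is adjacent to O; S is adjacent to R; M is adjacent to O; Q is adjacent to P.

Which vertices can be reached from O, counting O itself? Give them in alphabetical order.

Start at O.
Its neighbours: M, N.
Nothing further is reachable.

M, N, O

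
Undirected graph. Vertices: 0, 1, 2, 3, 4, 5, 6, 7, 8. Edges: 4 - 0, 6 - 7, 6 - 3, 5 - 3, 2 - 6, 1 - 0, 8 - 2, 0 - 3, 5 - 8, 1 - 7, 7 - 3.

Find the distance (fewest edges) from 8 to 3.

Distance 0: 8.
Distance 1: 2, 5.
Distance 2: 3, 6 — contains 3.

2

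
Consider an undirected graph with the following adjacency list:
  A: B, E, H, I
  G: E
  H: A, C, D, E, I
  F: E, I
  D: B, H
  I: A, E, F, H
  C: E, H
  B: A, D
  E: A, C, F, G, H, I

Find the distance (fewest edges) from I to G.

2

Distance 0: I.
Distance 1: A, E, F, H.
Distance 2: B, C, D, G — contains G.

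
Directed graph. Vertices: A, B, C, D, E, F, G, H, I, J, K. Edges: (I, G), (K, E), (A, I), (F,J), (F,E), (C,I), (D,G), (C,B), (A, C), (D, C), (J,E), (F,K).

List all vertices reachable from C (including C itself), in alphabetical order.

B, C, G, I

Start at C.
Its neighbours: B, I.
Then their neighbours: G.
Nothing further is reachable.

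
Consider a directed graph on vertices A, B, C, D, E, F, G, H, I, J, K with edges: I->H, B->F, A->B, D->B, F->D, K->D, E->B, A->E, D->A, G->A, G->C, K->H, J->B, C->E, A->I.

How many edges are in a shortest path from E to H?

Distance 0: E.
Distance 1: B.
Distance 2: F.
Distance 3: D.
Distance 4: A.
Distance 5: I.
Distance 6: H — contains H.

6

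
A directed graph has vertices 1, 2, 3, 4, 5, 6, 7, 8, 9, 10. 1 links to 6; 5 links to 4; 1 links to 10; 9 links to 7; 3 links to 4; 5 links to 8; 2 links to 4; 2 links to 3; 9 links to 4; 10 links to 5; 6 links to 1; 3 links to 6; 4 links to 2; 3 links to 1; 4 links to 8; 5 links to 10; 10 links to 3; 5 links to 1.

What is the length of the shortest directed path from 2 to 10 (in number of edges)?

3

Distance 0: 2.
Distance 1: 3, 4.
Distance 2: 1, 6, 8.
Distance 3: 10 — contains 10.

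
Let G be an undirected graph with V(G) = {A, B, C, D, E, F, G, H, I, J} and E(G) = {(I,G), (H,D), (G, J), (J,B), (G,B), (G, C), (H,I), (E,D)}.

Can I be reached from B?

Explore from B.
Distance 1: reach G, J.
Distance 2: reach C, I.
Found I.

Yes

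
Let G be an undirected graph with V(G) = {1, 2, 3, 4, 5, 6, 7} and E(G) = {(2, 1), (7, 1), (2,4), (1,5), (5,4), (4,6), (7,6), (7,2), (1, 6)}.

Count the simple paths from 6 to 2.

9

6–1–2
6–1–5–4–2
6–1–7–2
6–4–2
6–4–5–1–2
6–4–5–1–7–2
6–7–1–2
6–7–1–5–4–2
6–7–2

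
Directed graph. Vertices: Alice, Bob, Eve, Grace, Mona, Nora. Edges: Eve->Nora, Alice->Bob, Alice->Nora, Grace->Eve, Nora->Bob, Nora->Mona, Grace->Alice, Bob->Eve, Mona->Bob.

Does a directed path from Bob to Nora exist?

Yes

Explore from Bob.
Distance 1: reach Eve.
Distance 2: reach Nora.
Found Nora.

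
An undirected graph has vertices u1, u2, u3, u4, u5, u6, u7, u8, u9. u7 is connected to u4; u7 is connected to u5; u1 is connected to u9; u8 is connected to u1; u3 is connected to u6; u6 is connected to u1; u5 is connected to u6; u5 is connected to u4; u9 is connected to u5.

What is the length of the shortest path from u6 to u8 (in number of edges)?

Distance 0: u6.
Distance 1: u1, u3, u5.
Distance 2: u4, u7, u8, u9 — contains u8.

2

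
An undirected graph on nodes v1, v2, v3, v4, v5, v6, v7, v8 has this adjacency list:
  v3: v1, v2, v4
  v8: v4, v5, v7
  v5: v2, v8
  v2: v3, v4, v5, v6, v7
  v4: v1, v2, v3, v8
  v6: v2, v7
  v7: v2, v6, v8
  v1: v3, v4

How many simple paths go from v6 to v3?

18

v6–v2–v3
v6–v2–v4–v1–v3
v6–v2–v4–v3
v6–v2–v5–v8–v4–v1–v3
v6–v2–v5–v8–v4–v3
v6–v2–v7–v8–v4–v1–v3
v6–v2–v7–v8–v4–v3
v6–v7–v2–v3
... and 10 more.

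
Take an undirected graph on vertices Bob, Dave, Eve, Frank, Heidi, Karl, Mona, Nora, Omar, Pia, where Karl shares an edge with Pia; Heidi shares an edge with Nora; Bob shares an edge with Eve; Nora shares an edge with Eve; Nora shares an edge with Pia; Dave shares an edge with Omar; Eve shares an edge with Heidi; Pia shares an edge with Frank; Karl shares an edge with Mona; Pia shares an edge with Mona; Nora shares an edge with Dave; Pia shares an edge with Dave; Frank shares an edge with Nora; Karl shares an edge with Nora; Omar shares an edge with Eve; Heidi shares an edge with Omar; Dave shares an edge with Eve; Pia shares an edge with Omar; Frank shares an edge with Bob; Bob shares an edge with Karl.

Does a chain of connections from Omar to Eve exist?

Explore from Omar.
Distance 1: reach Dave, Eve, Heidi, Pia.
Found Eve.

Yes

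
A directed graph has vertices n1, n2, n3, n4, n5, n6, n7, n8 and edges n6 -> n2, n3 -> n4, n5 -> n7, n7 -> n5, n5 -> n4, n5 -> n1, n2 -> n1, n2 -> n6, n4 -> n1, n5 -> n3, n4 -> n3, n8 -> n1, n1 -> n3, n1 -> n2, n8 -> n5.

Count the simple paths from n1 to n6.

1

n1→n2→n6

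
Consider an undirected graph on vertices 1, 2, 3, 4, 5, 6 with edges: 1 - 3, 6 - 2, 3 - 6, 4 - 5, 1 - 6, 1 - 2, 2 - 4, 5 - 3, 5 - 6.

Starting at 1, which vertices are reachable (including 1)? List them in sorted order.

1, 2, 3, 4, 5, 6

Start at 1.
Its neighbours: 2, 3, 6.
Then their neighbours: 4, 5.
Every vertex is now reached.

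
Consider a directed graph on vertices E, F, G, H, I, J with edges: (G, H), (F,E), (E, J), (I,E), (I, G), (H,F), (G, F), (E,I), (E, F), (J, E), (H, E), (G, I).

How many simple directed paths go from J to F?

3

J→E→F
J→E→I→G→F
J→E→I→G→H→F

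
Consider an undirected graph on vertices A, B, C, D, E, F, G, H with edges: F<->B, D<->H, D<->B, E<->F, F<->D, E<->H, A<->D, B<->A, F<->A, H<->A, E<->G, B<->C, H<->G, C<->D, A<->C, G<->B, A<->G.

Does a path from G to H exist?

Explore from G.
Distance 1: reach A, B, E, H.
Found H.

Yes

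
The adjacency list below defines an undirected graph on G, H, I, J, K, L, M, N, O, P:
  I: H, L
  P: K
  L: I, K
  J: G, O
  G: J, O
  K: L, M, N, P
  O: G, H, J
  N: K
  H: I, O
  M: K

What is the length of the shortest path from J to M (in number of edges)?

6

Distance 0: J.
Distance 1: G, O.
Distance 2: H.
Distance 3: I.
Distance 4: L.
Distance 5: K.
Distance 6: M, N, P — contains M.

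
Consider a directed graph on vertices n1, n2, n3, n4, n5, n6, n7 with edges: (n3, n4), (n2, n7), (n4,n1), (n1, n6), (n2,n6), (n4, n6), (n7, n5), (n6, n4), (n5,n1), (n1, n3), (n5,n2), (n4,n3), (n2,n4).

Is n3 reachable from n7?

Explore from n7.
Distance 1: reach n5.
Distance 2: reach n1, n2.
Distance 3: reach n3, n4, n6.
Found n3.

Yes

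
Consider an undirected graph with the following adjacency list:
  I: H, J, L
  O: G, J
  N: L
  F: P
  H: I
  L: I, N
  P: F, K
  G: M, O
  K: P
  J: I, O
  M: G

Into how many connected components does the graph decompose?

From F: component {F, K, P}.
From G: component {G, H, I, J, L, M, N, O}.
That's 2 components.

2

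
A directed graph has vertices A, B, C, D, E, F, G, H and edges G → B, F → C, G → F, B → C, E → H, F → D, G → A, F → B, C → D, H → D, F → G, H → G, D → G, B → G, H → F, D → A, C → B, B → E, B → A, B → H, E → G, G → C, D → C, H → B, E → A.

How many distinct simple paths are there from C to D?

9

C→B→E→G→F→D
C→B→E→H→D
C→B→E→H→F→D
C→B→E→H→G→F→D
C→B→G→F→D
C→B→H→D
C→B→H→F→D
C→B→H→G→F→D
C→D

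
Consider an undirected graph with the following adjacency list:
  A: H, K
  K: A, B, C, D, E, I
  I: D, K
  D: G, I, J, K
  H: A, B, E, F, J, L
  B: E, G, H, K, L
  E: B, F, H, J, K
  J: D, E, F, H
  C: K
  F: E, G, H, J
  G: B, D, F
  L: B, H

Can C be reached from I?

Explore from I.
Distance 1: reach D, K.
Distance 2: reach A, B, C, E, G, J.
Found C.

Yes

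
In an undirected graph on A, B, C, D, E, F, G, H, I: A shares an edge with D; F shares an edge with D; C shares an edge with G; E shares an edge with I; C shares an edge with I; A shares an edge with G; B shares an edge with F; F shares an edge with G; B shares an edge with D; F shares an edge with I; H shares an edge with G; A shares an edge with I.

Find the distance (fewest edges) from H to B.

Distance 0: H.
Distance 1: G.
Distance 2: A, C, F.
Distance 3: B, D, I — contains B.

3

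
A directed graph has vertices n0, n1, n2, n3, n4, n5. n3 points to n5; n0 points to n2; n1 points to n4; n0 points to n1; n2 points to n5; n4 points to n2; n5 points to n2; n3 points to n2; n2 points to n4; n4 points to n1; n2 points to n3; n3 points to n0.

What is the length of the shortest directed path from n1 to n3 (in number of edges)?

3

Distance 0: n1.
Distance 1: n4.
Distance 2: n2.
Distance 3: n3, n5 — contains n3.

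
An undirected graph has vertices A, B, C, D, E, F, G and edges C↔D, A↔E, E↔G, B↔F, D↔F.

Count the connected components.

From A: component {A, E, G}.
From B: component {B, C, D, F}.
That's 2 components.

2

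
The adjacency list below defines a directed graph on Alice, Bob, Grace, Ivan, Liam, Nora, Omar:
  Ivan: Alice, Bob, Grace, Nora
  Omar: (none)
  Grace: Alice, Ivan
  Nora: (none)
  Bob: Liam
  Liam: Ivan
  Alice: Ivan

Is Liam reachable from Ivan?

Yes

Explore from Ivan.
Distance 1: reach Alice, Bob, Grace, Nora.
Distance 2: reach Liam.
Found Liam.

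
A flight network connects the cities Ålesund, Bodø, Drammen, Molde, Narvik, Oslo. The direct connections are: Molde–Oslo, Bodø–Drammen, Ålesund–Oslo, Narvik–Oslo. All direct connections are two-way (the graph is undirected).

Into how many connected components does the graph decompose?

From Ålesund: component {Ålesund, Molde, Narvik, Oslo}.
From Bodø: component {Bodø, Drammen}.
That's 2 components.

2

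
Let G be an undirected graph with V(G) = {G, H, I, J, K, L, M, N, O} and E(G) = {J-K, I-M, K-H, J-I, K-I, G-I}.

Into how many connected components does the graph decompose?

From G: component {G, H, I, J, K, M}.
From L: component {L}.
From N: component {N}.
From O: component {O}.
That's 4 components.

4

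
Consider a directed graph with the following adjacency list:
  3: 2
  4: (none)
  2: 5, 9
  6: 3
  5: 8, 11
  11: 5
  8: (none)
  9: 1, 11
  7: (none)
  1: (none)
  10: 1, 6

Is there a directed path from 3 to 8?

Explore from 3.
Distance 1: reach 2.
Distance 2: reach 5, 9.
Distance 3: reach 1, 8, 11.
Found 8.

Yes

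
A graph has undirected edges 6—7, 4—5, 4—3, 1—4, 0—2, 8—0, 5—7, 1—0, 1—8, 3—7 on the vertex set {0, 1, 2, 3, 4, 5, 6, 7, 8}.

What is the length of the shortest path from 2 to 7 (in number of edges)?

Distance 0: 2.
Distance 1: 0.
Distance 2: 1, 8.
Distance 3: 4.
Distance 4: 3, 5.
Distance 5: 7 — contains 7.

5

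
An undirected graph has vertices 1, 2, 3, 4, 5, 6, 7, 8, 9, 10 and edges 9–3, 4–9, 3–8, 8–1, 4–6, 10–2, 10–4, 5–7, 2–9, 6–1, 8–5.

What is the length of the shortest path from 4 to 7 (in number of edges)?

Distance 0: 4.
Distance 1: 6, 9, 10.
Distance 2: 1, 2, 3.
Distance 3: 8.
Distance 4: 5.
Distance 5: 7 — contains 7.

5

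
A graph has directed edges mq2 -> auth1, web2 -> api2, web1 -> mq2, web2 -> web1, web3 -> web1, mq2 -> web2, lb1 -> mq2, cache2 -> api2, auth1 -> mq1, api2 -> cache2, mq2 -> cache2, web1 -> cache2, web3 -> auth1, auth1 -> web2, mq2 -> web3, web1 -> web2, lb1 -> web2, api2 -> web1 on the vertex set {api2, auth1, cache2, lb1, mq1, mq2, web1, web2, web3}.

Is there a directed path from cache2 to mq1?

Yes

Explore from cache2.
Distance 1: reach api2.
Distance 2: reach web1.
Distance 3: reach mq2, web2.
Distance 4: reach auth1, web3.
Distance 5: reach mq1.
Found mq1.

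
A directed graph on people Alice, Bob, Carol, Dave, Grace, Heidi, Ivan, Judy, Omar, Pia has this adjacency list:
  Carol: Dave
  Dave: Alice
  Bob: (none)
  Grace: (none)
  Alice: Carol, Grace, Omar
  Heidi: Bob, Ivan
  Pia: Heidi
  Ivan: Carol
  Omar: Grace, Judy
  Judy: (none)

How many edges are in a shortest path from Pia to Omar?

Distance 0: Pia.
Distance 1: Heidi.
Distance 2: Bob, Ivan.
Distance 3: Carol.
Distance 4: Dave.
Distance 5: Alice.
Distance 6: Grace, Omar — contains Omar.

6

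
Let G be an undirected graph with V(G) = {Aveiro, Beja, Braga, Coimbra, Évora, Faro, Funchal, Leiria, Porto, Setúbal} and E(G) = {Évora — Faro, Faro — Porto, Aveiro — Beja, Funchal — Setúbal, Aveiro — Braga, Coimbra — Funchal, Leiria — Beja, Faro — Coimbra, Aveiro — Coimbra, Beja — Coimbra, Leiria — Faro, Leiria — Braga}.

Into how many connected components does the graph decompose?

1

From Aveiro: component {Aveiro, Beja, Braga, Coimbra, Évora, Faro, Funchal, Leiria, Porto, Setúbal}.
That's 1 component.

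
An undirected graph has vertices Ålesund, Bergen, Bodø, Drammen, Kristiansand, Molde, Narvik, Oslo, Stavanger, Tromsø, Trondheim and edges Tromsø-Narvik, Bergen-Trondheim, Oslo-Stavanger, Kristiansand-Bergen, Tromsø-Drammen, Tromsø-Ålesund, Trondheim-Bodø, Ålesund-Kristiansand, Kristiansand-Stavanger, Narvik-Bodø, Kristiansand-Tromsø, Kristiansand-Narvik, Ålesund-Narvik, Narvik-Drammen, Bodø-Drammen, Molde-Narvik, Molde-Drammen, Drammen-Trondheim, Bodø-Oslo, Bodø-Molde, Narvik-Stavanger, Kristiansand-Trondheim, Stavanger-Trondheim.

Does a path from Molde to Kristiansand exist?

Yes

Explore from Molde.
Distance 1: reach Bodø, Drammen, Narvik.
Distance 2: reach Ålesund, Kristiansand, Oslo, Stavanger, Tromsø, Trondheim.
Found Kristiansand.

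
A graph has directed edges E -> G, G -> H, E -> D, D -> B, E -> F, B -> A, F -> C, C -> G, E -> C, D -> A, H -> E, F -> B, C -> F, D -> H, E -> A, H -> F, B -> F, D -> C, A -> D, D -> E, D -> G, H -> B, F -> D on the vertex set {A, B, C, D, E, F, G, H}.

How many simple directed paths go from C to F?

7

C→F
C→G→H→B→A→D→E→F
C→G→H→B→F
C→G→H→E→A→D→B→F
C→G→H→E→D→B→F
C→G→H→E→F
C→G→H→F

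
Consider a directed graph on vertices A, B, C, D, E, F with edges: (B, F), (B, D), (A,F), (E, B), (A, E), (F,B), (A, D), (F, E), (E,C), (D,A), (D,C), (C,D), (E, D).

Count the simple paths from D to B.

3

D→A→E→B
D→A→F→B
D→A→F→E→B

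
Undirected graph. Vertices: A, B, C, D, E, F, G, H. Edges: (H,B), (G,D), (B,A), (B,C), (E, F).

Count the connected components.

3

From A: component {A, B, C, H}.
From D: component {D, G}.
From E: component {E, F}.
That's 3 components.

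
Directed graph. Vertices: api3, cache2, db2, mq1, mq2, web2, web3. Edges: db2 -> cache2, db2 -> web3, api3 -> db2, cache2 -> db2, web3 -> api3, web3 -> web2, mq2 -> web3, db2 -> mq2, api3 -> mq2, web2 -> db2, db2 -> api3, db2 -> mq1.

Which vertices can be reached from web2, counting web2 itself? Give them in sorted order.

Start at web2.
Its neighbours: db2.
Then their neighbours: api3, cache2, mq1, mq2, web3.
Every vertex is now reached.

api3, cache2, db2, mq1, mq2, web2, web3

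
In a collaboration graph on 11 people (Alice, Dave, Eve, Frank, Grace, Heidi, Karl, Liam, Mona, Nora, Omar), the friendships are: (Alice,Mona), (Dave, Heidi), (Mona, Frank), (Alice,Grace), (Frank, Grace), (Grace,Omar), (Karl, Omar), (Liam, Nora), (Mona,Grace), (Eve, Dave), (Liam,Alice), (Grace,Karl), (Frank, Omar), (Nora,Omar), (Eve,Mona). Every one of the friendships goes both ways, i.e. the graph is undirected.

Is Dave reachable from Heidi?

Yes

Explore from Heidi.
Distance 1: reach Dave.
Found Dave.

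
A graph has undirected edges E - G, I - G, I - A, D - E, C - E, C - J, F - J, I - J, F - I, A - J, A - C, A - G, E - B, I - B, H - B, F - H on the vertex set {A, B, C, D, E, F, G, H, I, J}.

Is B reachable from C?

Yes

Explore from C.
Distance 1: reach A, E, J.
Distance 2: reach B, D, F, G, I.
Found B.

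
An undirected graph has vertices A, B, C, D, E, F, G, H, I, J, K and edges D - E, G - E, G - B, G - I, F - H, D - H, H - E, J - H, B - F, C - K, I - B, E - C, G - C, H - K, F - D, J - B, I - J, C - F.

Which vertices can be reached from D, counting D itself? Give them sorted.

B, C, D, E, F, G, H, I, J, K

Start at D.
Its neighbours: E, F, H.
Then their neighbours: B, C, G, J, K.
Then next layer: I.
Nothing further is reachable.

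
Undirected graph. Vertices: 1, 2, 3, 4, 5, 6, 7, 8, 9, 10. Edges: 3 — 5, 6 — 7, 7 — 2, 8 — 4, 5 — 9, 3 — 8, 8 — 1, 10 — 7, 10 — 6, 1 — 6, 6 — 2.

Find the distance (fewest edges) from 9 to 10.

Distance 0: 9.
Distance 1: 5.
Distance 2: 3.
Distance 3: 8.
Distance 4: 1, 4.
Distance 5: 6.
Distance 6: 2, 7, 10 — contains 10.

6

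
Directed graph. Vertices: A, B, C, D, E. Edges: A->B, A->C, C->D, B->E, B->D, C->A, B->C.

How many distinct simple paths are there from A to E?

1

A→B→E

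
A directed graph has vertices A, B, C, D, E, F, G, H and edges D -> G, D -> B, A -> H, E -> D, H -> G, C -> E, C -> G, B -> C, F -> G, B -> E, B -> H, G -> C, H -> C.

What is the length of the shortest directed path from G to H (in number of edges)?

Distance 0: G.
Distance 1: C.
Distance 2: E.
Distance 3: D.
Distance 4: B.
Distance 5: H — contains H.

5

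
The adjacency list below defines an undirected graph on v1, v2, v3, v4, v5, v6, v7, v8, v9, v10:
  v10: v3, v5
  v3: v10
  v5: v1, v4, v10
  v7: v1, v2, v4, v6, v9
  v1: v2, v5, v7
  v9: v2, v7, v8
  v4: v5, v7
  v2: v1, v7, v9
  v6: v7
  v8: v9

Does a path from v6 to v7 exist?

Explore from v6.
Distance 1: reach v7.
Found v7.

Yes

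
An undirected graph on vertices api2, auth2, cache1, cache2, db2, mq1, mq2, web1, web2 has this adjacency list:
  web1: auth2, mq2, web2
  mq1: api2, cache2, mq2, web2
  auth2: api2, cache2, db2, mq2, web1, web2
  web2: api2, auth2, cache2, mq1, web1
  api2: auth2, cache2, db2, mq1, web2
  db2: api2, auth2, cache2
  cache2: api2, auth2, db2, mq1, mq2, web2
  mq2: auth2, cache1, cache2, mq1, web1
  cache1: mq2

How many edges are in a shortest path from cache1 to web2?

3

Distance 0: cache1.
Distance 1: mq2.
Distance 2: auth2, cache2, mq1, web1.
Distance 3: api2, db2, web2 — contains web2.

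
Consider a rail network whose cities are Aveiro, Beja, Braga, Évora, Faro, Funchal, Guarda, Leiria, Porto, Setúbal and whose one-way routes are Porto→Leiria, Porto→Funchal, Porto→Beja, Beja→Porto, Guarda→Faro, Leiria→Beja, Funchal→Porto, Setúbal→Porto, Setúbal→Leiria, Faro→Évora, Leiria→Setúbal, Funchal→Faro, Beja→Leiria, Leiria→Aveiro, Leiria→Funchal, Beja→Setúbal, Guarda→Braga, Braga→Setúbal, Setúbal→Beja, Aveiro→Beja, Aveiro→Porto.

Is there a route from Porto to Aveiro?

Explore from Porto.
Distance 1: reach Beja, Funchal, Leiria.
Distance 2: reach Aveiro, Faro, Setúbal.
Found Aveiro.

Yes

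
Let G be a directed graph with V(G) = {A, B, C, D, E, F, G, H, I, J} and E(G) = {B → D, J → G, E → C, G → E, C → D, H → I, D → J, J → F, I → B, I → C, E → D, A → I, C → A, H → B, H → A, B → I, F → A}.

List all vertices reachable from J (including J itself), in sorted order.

A, B, C, D, E, F, G, I, J

Start at J.
Its neighbours: F, G.
Then their neighbours: A, E.
Then next layer: C, D, I.
Then next layer: B.
Nothing further is reachable.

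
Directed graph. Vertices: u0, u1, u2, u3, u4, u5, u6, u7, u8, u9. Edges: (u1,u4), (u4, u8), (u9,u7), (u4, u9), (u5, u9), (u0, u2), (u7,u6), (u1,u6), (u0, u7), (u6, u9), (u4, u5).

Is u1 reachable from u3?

u3 has no outgoing edges, so nothing is reachable from it.

No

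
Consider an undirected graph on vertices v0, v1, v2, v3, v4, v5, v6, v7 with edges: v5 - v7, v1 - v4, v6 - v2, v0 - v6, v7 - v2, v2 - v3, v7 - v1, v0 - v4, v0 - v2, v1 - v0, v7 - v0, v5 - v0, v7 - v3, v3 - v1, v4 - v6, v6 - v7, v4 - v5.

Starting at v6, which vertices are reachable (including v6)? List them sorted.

Start at v6.
Its neighbours: v0, v2, v4, v7.
Then their neighbours: v1, v3, v5.
Every vertex is now reached.

v0, v1, v2, v3, v4, v5, v6, v7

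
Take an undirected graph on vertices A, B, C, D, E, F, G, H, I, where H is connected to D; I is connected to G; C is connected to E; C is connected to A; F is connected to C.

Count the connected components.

4

From A: component {A, C, E, F}.
From B: component {B}.
From D: component {D, H}.
From G: component {G, I}.
That's 4 components.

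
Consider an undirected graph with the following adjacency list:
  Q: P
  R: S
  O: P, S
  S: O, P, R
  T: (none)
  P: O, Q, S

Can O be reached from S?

Explore from S.
Distance 1: reach O, P, R.
Found O.

Yes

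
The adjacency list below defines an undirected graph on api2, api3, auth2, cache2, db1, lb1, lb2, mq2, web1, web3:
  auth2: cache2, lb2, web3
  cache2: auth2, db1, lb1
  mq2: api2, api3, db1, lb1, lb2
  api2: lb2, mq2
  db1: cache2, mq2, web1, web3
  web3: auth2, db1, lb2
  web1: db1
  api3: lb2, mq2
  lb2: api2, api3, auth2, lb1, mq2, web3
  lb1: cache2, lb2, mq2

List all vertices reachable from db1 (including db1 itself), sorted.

Start at db1.
Its neighbours: cache2, mq2, web1, web3.
Then their neighbours: api2, api3, auth2, lb1, lb2.
Every vertex is now reached.

api2, api3, auth2, cache2, db1, lb1, lb2, mq2, web1, web3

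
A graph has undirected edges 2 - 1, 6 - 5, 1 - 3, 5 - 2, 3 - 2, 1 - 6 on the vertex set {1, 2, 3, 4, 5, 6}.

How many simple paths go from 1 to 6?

3

1–2–5–6
1–3–2–5–6
1–6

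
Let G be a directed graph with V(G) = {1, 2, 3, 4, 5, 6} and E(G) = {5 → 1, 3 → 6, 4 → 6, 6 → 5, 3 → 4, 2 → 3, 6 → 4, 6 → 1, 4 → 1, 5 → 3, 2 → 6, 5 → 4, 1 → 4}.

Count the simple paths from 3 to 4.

5

3→4
3→6→1→4
3→6→4
3→6→5→1→4
3→6→5→4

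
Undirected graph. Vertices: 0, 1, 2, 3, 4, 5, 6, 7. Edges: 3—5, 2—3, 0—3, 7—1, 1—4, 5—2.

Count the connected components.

From 0: component {0, 2, 3, 5}.
From 1: component {1, 4, 7}.
From 6: component {6}.
That's 3 components.

3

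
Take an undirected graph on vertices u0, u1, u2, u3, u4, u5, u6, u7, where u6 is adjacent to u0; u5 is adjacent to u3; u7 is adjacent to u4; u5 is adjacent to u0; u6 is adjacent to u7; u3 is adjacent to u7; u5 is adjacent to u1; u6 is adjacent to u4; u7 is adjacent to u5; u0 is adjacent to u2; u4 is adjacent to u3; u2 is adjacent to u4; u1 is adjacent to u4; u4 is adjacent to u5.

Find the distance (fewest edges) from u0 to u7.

2

Distance 0: u0.
Distance 1: u2, u5, u6.
Distance 2: u1, u3, u4, u7 — contains u7.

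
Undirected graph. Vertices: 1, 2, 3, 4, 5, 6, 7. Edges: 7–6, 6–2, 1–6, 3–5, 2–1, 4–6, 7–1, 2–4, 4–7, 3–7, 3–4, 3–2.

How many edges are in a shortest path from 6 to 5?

3

Distance 0: 6.
Distance 1: 1, 2, 4, 7.
Distance 2: 3.
Distance 3: 5 — contains 5.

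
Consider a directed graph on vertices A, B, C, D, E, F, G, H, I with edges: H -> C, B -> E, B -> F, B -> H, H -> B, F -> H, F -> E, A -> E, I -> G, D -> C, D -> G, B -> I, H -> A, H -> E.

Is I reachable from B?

Yes

Explore from B.
Distance 1: reach E, F, H, I.
Found I.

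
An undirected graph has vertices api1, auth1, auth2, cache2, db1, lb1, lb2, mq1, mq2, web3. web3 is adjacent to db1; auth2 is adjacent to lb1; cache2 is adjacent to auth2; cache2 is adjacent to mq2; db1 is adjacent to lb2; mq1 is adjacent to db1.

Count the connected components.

From api1: component {api1}.
From auth1: component {auth1}.
From auth2: component {auth2, cache2, lb1, mq2}.
From db1: component {db1, lb2, mq1, web3}.
That's 4 components.

4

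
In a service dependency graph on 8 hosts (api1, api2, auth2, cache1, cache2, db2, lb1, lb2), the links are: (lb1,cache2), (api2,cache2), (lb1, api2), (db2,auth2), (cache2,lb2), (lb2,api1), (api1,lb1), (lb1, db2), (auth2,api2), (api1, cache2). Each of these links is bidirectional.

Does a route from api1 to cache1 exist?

Explore from api1.
Distance 1: reach cache2, lb1, lb2.
Distance 2: reach api2, db2.
Distance 3: reach auth2.
The search is exhausted without reaching cache1; it lies in a different component.

No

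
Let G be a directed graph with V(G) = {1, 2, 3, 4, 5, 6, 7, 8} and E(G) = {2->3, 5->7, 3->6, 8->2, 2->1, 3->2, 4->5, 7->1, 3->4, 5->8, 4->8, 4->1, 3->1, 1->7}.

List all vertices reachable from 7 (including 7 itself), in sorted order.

1, 7

Start at 7.
Its neighbours: 1.
Nothing further is reachable.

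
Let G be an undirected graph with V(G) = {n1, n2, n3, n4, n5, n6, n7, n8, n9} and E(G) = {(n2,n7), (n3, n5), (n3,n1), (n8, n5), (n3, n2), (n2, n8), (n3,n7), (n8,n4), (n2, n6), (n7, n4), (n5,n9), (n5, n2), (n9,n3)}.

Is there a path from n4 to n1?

Yes

Explore from n4.
Distance 1: reach n7, n8.
Distance 2: reach n2, n3, n5.
Distance 3: reach n1, n6, n9.
Found n1.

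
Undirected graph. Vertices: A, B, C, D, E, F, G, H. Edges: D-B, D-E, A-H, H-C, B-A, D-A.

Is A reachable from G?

G has no edges, so nothing is reachable from it.

No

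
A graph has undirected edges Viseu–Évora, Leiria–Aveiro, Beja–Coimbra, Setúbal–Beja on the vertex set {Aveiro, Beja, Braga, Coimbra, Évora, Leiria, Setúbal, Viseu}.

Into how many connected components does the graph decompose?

4

From Aveiro: component {Aveiro, Leiria}.
From Beja: component {Beja, Coimbra, Setúbal}.
From Braga: component {Braga}.
From Évora: component {Évora, Viseu}.
That's 4 components.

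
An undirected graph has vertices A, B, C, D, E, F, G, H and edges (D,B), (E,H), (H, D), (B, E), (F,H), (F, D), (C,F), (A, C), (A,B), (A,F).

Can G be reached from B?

Explore from B.
Distance 1: reach A, D, E.
Distance 2: reach C, F, H.
The search is exhausted without reaching G; it lies in a different component.

No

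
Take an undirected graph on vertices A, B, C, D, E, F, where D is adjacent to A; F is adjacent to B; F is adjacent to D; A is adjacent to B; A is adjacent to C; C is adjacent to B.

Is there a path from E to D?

E has no edges, so nothing is reachable from it.

No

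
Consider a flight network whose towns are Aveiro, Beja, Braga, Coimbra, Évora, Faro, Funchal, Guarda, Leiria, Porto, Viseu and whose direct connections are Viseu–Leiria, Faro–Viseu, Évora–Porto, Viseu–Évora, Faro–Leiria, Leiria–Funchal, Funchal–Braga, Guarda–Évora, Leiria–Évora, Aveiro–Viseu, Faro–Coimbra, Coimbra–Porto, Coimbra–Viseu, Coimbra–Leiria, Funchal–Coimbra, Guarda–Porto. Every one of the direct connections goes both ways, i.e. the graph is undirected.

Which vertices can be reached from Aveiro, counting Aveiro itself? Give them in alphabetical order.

Start at Aveiro.
Its neighbours: Viseu.
Then their neighbours: Coimbra, Évora, Faro, Leiria.
Then next layer: Funchal, Guarda, Porto.
Then next layer: Braga.
Nothing further is reachable.

Aveiro, Braga, Coimbra, Évora, Faro, Funchal, Guarda, Leiria, Porto, Viseu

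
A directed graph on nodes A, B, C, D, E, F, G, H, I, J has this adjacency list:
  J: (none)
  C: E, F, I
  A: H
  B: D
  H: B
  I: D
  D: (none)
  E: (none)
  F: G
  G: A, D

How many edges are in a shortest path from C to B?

5

Distance 0: C.
Distance 1: E, F, I.
Distance 2: D, G.
Distance 3: A.
Distance 4: H.
Distance 5: B — contains B.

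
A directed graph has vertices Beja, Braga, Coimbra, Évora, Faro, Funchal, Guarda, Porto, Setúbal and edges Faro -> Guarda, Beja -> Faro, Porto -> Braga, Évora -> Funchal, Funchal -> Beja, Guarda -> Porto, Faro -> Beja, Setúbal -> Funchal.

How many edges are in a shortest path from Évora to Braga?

6

Distance 0: Évora.
Distance 1: Funchal.
Distance 2: Beja.
Distance 3: Faro.
Distance 4: Guarda.
Distance 5: Porto.
Distance 6: Braga — contains Braga.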